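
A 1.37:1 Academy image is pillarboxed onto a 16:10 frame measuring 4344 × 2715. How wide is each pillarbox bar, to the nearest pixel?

1.37:1 Academy is narrower than 16:10, so it spans the full height.
Content width = 2715 × 1.370 ≈ 3719.55 px.
Leftover width: 4344 − 3719.55 = 624.45 px → 312.23 each side.

312 px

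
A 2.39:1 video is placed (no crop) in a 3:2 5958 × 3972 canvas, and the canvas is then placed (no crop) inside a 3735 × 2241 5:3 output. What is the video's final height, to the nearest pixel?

First fit — 2.39:1 into 5958×3972 spans the width: 5958.00 × 2492.89.
The 3:2 canvas is height-limited in 3735×2241, giving 3361.50 × 2241.00; scale factor 0.5642.
So the video's height is 2492.89 × 0.5642 ≈ 1406.49.

1406 px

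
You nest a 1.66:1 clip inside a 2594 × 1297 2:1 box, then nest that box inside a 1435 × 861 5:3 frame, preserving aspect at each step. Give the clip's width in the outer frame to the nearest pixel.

1.66:1 in 2594×1297: fills the height, so the clip is 2153.02 × 1297.00.
Second fit — the 2:1 canvas into 1435×861 spans the width: 1435.00 × 717.50 (×0.5532 from 2594×1297).
So the clip's width is 2153.02 × 0.5532 ≈ 1191.05.

1191 px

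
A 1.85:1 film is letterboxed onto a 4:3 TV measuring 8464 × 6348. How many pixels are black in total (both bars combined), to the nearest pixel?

1.85:1 is wider than 4:3, so it spans the full width.
That makes the image 4575.1351 px tall (8464 / 1.850).
Leftover height: 6348 − 4575.1351 = 1772.8649 px.
Bar area = 1772.8649 × 8464 ≈ 15005528 px.

15005528 pixels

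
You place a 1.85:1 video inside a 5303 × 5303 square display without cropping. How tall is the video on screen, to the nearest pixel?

2866 px

Since 1.850 > 1.000, the video is width-limited.
The video is 5303 / 1.850 ≈ 2866.49 px tall.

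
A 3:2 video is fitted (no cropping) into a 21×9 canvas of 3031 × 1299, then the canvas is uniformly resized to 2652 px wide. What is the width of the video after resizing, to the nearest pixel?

At 3031×1299 the video is height-limited, so width = 1299 × 3/2 ≈ 1948.50 px.
Resizing to 2652 px wide multiplies everything by 0.8750: 1948.50 → 1704.86 px.

1705 px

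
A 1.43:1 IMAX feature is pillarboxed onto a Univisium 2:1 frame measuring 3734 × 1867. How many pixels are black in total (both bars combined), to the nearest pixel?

1.43:1 IMAX is narrower than Univisium 2:1, so it spans the full height.
Content width = 1867 × 1.430 ≈ 2669.8100 px.
Leftover width: 3734 − 2669.8100 = 1064.1900 px.
Bar area = 1064.1900 × 1867 ≈ 1986843 px.

1986843 pixels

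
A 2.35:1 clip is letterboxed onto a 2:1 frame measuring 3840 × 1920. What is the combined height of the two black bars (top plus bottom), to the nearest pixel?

Since 2.350 > 2.000, the clip is width-limited.
The clip is 3840 / 2.350 ≈ 1634.04 px tall.
Black = 1920 − 1634.04 = 285.96 px.

286 px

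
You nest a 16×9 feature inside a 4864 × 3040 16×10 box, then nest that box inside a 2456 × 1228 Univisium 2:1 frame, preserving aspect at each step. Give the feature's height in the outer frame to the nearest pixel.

16×9 in 4864×3040: fills the width, so the feature is 4864.00 × 2736.00.
16×10 in 2456×1228: fills the height, so the intermediate becomes 1964.80 × 1228.00 — a scale of ×0.4039.
So the feature's height is 2736.00 × 0.4039 ≈ 1105.20.

1105 px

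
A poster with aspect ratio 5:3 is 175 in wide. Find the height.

105 in

Height = 175 × 3/5 = 105.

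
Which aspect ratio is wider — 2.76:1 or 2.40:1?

2.76 and 2.4; 2.76 > 2.4.

2.76:1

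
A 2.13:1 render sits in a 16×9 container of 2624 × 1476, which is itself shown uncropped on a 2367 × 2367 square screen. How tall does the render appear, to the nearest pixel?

1111 px

2.13:1 in 2624×1476: fills the width, so the render is 2624.00 × 1231.92.
The 16×9 canvas is width-limited in 2367×2367, giving 2367.00 × 1331.44; scale factor 0.9021.
The render scales with it: height 1231.92 × 0.9021 ≈ 1111.27.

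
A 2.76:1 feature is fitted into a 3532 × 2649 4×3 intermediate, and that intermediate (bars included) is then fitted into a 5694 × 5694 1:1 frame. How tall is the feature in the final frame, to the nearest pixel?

2063 px

First fit — 2.76:1 into 3532×2649 spans the width: 3532.00 × 1279.71.
Second fit — the 4×3 canvas into 5694×5694 spans the width: 5694.00 × 4270.50 (×1.6121 from 3532×2649).
Applying the same ×1.6121: 1279.71 → 2063.04.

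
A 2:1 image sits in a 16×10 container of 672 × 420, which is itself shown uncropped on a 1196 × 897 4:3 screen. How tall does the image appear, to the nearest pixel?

598 px

First fit — 2:1 into 672×420 spans the width: 672.00 × 336.00.
Second fit — the 16×10 canvas into 1196×897 spans the width: 1196.00 × 747.50 (×1.7798 from 672×420).
Applying the same ×1.7798: 336.00 → 598.00.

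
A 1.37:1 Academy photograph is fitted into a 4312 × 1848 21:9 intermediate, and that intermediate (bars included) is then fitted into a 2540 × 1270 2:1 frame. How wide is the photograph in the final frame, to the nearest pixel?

First fit — 1.37:1 Academy into 4312×1848 spans the height: 2531.76 × 1848.00.
The 21:9 canvas is width-limited in 2540×1270, giving 2540.00 × 1088.57; scale factor 0.5891.
The photograph scales with it: width 2531.76 × 0.5891 ≈ 1491.34.

1491 px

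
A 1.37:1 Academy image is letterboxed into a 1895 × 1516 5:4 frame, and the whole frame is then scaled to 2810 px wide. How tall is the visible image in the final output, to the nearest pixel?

2051 px

Fitted into 1895×1516, the image spans the width; its height is 1895 / 1.370 ≈ 1383.21 px.
The frame scales by 2810/1895 = 1.4828; 1383.21 × 1.4828 ≈ 2051.09 px.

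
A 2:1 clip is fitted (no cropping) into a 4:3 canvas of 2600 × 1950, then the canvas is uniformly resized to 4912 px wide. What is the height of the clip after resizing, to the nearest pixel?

In the 2600×1950 frame the clip fills the width: height = 2600 × 1/2 ≈ 1300.00 px.
Scaling 2600 → 4912 is ×1.8892, so the height becomes 1300.00 × 1.8892 ≈ 2456.00 px.

2456 px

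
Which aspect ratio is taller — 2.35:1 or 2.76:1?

2.35:1

2.35 and 2.76; 2.76 > 2.35. The smaller width-to-height ratio is the taller frame.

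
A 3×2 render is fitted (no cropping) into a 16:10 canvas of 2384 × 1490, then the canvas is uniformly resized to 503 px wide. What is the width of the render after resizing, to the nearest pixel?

In the 2384×1490 frame the render fills the height: width = 1490 × 3/2 ≈ 2235.00 px.
Resizing to 503 px wide multiplies everything by 0.2110: 2235.00 → 471.56 px.

472 px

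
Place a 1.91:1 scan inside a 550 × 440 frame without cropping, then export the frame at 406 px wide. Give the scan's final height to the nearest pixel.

213 px

In the 550×440 frame the scan fills the width: height = 550 / 1.910 ≈ 287.96 px.
Scaling 550 → 406 is ×0.7382, so the height becomes 287.96 × 0.7382 ≈ 212.57 px.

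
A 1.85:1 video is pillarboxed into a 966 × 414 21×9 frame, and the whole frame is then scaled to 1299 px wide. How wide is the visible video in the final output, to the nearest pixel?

At 966×414 the video is height-limited, so width = 414 × 1.850 ≈ 765.90 px.
Scaling 966 → 1299 is ×1.3447, so the width becomes 765.90 × 1.3447 ≈ 1029.92 px.

1030 px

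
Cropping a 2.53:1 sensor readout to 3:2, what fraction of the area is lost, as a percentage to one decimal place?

40.7%

Going from 2.53:1 to 3:2 means cutting width while keeping height.
(1.500)/(2.530) ≈ 0.593 of the area survives, leaving 40.71% discarded.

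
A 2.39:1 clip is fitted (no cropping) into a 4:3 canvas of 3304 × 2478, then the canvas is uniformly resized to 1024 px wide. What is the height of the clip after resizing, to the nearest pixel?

In the 3304×2478 frame the clip fills the width: height = 3304 / 2.390 ≈ 1382.43 px.
Scaling 3304 → 1024 is ×0.3099, so the height becomes 1382.43 × 0.3099 ≈ 428.45 px.

428 px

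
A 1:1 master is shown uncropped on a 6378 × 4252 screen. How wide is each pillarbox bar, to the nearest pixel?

1063 px

1:1 is narrower than 3:2, so it spans the full height.
That makes the image 4252.00 px wide (4252 × 1/1).
Leftover width: 6378 − 4252.00 = 2126.00 px → 1063.00 each side.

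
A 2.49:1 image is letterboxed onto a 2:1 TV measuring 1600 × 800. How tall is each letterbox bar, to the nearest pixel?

2.49:1 (2.490) > 2:1 (2.000), so the image fills the width.
Content height = 1600 / 2.490 ≈ 642.57 px.
Leftover height: 800 − 642.57 = 157.43 px → 78.71 each side.

79 px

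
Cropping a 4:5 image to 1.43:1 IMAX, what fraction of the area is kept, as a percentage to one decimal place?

The width stays; only height is cut (since 1.43:1 IMAX is wider than 4:5).
(0.800)/(1.430) ≈ 0.559 of the area survives.

55.9%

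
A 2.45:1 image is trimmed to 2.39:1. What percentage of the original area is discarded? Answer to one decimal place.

2.4%

The height stays; only width is cut (since 2.39:1 is narrower than 2.45:1).
(2.390)/(2.450) ≈ 0.976 of the area survives, leaving 2.45% discarded.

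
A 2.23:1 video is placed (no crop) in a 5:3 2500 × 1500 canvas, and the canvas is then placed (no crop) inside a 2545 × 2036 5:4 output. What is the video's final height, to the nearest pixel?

2.23:1 in 2500×1500: fills the width, so the video is 2500.00 × 1121.08.
5:3 in 2545×2036: fills the width, so the intermediate becomes 2545.00 × 1527.00 — a scale of ×1.0180.
Applying the same ×1.0180: 1121.08 → 1141.26.

1141 px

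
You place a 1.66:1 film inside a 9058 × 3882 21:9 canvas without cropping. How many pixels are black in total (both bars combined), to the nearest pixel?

10147082 pixels

1.66:1 (1.660) < 21:9 (2.333), so the film fills the height.
That makes the image 6444.1200 px wide (3882 × 1.660).
Black = 9058 − 6444.1200 = 2613.8800 px.
Bar area = 2613.8800 × 3882 ≈ 10147082 px.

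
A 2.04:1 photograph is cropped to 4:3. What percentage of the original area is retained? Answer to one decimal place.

4:3 is narrower than 2.04:1, so the crop keeps the full height and trims the width.
Fraction kept = (1.333)/(2.040) ≈ 65.36%.

65.4%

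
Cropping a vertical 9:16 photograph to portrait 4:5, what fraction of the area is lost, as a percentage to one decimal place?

29.7%

portrait 4:5 is wider than vertical 9:16, so the crop keeps the full width and trims the height.
Area ratio = (0.562)/(0.800) = 70.31%; the remaining 29.69% is cropped out.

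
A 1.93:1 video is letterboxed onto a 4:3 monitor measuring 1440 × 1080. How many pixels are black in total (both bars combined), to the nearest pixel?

Since 1.930 > 1.333, the video is width-limited.
The video is 1440 / 1.930 ≈ 746.1140 px tall.
1080 − 746.1140 = 333.8860 px of bars.
Across the 1440-px span: 333.8860 × 1440 ≈ 480796 px.

480796 pixels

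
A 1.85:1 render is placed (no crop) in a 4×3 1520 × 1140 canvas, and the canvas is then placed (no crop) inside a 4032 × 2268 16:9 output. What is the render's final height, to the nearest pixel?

1635 px

First fit — 1.85:1 into 1520×1140 spans the width: 1520.00 × 821.62.
The 4×3 canvas is height-limited in 4032×2268, giving 3024.00 × 2268.00; scale factor 1.9895.
Applying the same ×1.9895: 821.62 → 1634.59.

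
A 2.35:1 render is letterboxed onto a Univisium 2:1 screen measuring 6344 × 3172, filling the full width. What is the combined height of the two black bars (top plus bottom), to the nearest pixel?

Content height = 6344 / 2.350 ≈ 2699.57 px.
Leftover height: 3172 − 2699.57 = 472.43 px.

472 px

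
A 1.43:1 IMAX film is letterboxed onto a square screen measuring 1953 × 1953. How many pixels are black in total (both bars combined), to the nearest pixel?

1146930 pixels

Since 1.430 > 1.000, the film is width-limited.
Content height = 1953 / 1.430 ≈ 1365.7343 px.
Leftover height: 1953 − 1365.7343 = 587.2657 px.
Across the 1953-px span: 587.2657 × 1953 ≈ 1146930 px.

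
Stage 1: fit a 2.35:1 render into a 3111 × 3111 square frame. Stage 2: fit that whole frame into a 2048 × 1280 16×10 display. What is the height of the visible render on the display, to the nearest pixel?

545 px

2.35:1 in 3111×3111: fills the width, so the render is 3111.00 × 1323.83.
Second fit — the square canvas into 2048×1280 spans the height: 1280.00 × 1280.00 (×0.4114 from 3111×3111).
Applying the same ×0.4114: 1323.83 → 544.68.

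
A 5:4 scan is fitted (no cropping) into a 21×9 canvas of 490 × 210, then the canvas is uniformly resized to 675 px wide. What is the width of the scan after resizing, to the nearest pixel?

362 px

Fitted into 490×210, the scan spans the height; its width is 210 × 5/4 ≈ 262.50 px.
Scaling 490 → 675 is ×1.3776, so the width becomes 262.50 × 1.3776 ≈ 361.61 px.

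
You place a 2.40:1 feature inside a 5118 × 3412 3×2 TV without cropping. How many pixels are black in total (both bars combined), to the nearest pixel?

6548481 pixels

Since 2.400 > 1.500, the feature is width-limited.
The feature is 5118 / 2.400 ≈ 2132.5000 px tall.
3412 − 2132.5000 = 1279.5000 px of bars.
Bar area = 1279.5000 × 5118 ≈ 6548481 px.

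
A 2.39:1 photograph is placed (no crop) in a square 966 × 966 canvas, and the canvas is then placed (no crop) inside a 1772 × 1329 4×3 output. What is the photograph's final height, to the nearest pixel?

556 px

Inside the 966×966 canvas the photograph is width-limited at 966.00 × 404.18.
square in 1772×1329: fills the height, so the intermediate becomes 1329.00 × 1329.00 — a scale of ×1.3758.
The photograph scales with it: height 404.18 × 1.3758 ≈ 556.07.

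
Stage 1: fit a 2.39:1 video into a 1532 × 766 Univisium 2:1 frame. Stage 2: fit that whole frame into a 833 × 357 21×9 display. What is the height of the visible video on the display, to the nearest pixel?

299 px

First fit — 2.39:1 into 1532×766 spans the width: 1532.00 × 641.00.
The Univisium 2:1 canvas is height-limited in 833×357, giving 714.00 × 357.00; scale factor 0.4661.
So the video's height is 641.00 × 0.4661 ≈ 298.74.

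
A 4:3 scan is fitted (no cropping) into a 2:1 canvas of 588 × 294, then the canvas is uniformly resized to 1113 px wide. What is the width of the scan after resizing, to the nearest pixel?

At 588×294 the scan is height-limited, so width = 294 × 4/3 ≈ 392.00 px.
The frame scales by 1113/588 = 1.8929; 392.00 × 1.8929 ≈ 742.00 px.

742 px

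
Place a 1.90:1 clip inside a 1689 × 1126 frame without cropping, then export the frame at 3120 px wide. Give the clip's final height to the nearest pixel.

1642 px

In the 1689×1126 frame the clip fills the width: height = 1689 / 1.900 ≈ 888.95 px.
Resizing to 3120 px wide multiplies everything by 1.8472: 888.95 → 1642.11 px.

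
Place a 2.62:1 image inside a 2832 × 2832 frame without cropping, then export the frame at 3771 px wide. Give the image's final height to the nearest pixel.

In the 2832×2832 frame the image fills the width: height = 2832 / 2.620 ≈ 1080.92 px.
Resizing to 3771 px wide multiplies everything by 1.3316: 1080.92 → 1439.31 px.

1439 px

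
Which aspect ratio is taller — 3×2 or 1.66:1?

3×2 = 1.5 and 1.66; 1.66 > 1.5. The smaller width-to-height ratio is the taller frame.

3×2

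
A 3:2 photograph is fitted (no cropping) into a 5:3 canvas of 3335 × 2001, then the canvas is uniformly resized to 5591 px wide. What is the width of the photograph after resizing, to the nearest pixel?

5032 px

In the 3335×2001 frame the photograph fills the height: width = 2001 × 3/2 ≈ 3001.50 px.
Resizing to 5591 px wide multiplies everything by 1.6765: 3001.50 → 5031.90 px.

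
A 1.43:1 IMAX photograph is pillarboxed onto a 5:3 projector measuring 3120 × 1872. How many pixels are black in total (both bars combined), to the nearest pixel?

1.43:1 IMAX (1.430) < 5:3 (1.667), so the photograph fills the height.
That makes the image 2676.9600 px wide (1872 × 1.430).
Leftover width: 3120 − 2676.9600 = 443.0400 px.
Across the 1872-px span: 443.0400 × 1872 ≈ 829371 px.

829371 pixels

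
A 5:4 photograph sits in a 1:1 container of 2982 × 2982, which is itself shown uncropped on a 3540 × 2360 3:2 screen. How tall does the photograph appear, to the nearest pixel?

1888 px

5:4 in 2982×2982: fills the width, so the photograph is 2982.00 × 2385.60.
Second fit — the 1:1 canvas into 3540×2360 spans the height: 2360.00 × 2360.00 (×0.7914 from 2982×2982).
Applying the same ×0.7914: 2385.60 → 1888.00.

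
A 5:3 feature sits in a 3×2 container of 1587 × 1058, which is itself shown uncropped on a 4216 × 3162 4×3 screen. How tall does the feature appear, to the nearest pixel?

2530 px

First fit — 5:3 into 1587×1058 spans the width: 1587.00 × 952.20.
3×2 in 4216×3162: fills the width, so the intermediate becomes 4216.00 × 2810.67 — a scale of ×2.6566.
So the feature's height is 952.20 × 2.6566 ≈ 2529.60.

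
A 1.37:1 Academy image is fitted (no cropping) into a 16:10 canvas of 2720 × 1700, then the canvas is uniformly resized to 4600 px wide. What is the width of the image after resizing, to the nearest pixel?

In the 2720×1700 frame the image fills the height: width = 1700 × 1.370 ≈ 2329.00 px.
Scaling 2720 → 4600 is ×1.6912, so the width becomes 2329.00 × 1.6912 ≈ 3938.75 px.

3939 px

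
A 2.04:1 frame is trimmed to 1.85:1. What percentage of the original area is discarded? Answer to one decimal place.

Going from 2.04:1 to 1.85:1 means cutting width while keeping height.
Fraction kept = (1.850)/(2.040) ≈ 90.69%, so 9.31% is lost.

9.3%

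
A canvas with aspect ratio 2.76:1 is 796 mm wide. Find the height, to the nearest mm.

Height = 796 / 2.760 = 288.41.

288 mm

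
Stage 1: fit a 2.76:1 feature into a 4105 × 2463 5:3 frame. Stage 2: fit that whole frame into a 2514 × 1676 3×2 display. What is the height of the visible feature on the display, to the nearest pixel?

911 px

First fit — 2.76:1 into 4105×2463 spans the width: 4105.00 × 1487.32.
5:3 in 2514×1676: fills the width, so the intermediate becomes 2514.00 × 1508.40 — a scale of ×0.6124.
Applying the same ×0.6124: 1487.32 → 910.87.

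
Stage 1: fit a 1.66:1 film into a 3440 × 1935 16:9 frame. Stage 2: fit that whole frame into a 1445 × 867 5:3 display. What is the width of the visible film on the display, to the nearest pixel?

1.66:1 in 3440×1935: fills the height, so the film is 3212.10 × 1935.00.
The 16:9 canvas is width-limited in 1445×867, giving 1445.00 × 812.81; scale factor 0.4201.
So the film's width is 3212.10 × 0.4201 ≈ 1349.27.

1349 px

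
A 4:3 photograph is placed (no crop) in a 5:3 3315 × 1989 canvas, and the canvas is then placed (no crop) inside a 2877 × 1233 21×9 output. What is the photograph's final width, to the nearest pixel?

4:3 in 3315×1989: fills the height, so the photograph is 2652.00 × 1989.00.
5:3 in 2877×1233: fills the height, so the intermediate becomes 2055.00 × 1233.00 — a scale of ×0.6199.
Applying the same ×0.6199: 2652.00 → 1644.00.

1644 px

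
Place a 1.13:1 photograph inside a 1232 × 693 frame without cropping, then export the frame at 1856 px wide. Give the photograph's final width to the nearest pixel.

1180 px

At 1232×693 the photograph is height-limited, so width = 693 × 1.130 ≈ 783.09 px.
Scaling 1232 → 1856 is ×1.5065, so the width becomes 783.09 × 1.5065 ≈ 1179.72 px.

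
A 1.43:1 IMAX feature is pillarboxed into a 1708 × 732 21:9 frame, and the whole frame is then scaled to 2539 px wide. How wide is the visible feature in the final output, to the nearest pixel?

In the 1708×732 frame the feature fills the height: width = 732 × 1.430 ≈ 1046.76 px.
Resizing to 2539 px wide multiplies everything by 1.4865: 1046.76 → 1556.04 px.

1556 px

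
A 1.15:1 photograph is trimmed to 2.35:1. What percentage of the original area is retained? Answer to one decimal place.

48.9%

2.35:1 is wider than 1.15:1, so the crop keeps the full width and trims the height.
(1.150)/(2.350) ≈ 0.489 of the area survives.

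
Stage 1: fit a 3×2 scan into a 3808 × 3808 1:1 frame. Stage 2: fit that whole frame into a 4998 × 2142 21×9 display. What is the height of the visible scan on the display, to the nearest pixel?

First fit — 3×2 into 3808×3808 spans the width: 3808.00 × 2538.67.
The 1:1 canvas is height-limited in 4998×2142, giving 2142.00 × 2142.00; scale factor 0.5625.
So the scan's height is 2538.67 × 0.5625 ≈ 1428.00.

1428 px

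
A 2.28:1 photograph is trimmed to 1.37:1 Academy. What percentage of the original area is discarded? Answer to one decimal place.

1.37:1 Academy is narrower than 2.28:1, so the crop keeps the full height and trims the width.
Fraction kept = (1.370)/(2.280) ≈ 60.09%, so 39.91% is lost.

39.9%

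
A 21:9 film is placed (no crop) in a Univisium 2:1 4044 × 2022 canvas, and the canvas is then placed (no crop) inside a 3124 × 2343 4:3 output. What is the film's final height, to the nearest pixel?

1339 px

First fit — 21:9 into 4044×2022 spans the width: 4044.00 × 1733.14.
The Univisium 2:1 canvas is width-limited in 3124×2343, giving 3124.00 × 1562.00; scale factor 0.7725.
Applying the same ×0.7725: 1733.14 → 1338.86.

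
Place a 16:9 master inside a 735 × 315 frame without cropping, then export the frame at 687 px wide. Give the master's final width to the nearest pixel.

Fitted into 735×315, the master spans the height; its width is 315 × 16/9 ≈ 560.00 px.
The frame scales by 687/735 = 0.9347; 560.00 × 0.9347 ≈ 523.43 px.

523 px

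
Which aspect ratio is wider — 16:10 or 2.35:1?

2.35:1

16:10 = 1.6 and 2.35; 2.35 > 1.6.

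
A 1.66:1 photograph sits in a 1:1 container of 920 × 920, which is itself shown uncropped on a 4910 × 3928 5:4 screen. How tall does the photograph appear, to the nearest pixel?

Inside the 920×920 canvas the photograph is width-limited at 920.00 × 554.22.
1:1 in 4910×3928: fills the height, so the intermediate becomes 3928.00 × 3928.00 — a scale of ×4.2696.
Applying the same ×4.2696: 554.22 → 2366.27.

2366 px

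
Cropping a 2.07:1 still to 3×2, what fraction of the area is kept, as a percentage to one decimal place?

72.5%

3×2 is narrower than 2.07:1, so the crop keeps the full height and trims the width.
Fraction kept = (1.500)/(2.070) ≈ 72.46%.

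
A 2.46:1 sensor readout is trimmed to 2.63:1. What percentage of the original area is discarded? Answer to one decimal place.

2.63:1 is wider than 2.46:1, so the crop keeps the full width and trims the height.
Fraction kept = (2.460)/(2.630) ≈ 93.54%, so 6.46% is lost.

6.5%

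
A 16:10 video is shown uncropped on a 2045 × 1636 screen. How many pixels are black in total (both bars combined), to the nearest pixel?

731854 pixels

16:10 (1.600) > 5:4 (1.250), so the video fills the width.
The video is 2045 × 10/16 ≈ 1278.1250 px tall.
1636 − 1278.1250 = 357.8750 px of bars.
Bar area = 357.8750 × 2045 ≈ 731854 px.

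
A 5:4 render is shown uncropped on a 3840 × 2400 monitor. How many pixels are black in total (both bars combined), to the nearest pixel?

5:4 is narrower than 16×10, so it spans the full height.
The render is 2400 × 5/4 ≈ 3000.0000 px wide.
Black = 3840 − 3000.0000 = 840.0000 px.
Across the 2400-px span: 840.0000 × 2400 ≈ 2016000 px.

2016000 pixels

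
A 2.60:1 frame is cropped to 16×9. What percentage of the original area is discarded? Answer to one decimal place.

Going from 2.60:1 to 16×9 means cutting width while keeping height.
Area ratio = (1.778)/(2.600) = 68.38%; the remaining 31.62% is cropped out.

31.6%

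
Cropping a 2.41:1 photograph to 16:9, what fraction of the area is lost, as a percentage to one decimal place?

26.2%

Going from 2.41:1 to 16:9 means cutting width while keeping height.
(1.778)/(2.410) ≈ 0.738 of the area survives, leaving 26.23% discarded.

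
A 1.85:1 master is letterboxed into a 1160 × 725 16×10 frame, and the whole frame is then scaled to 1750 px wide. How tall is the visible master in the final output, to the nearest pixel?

Fitted into 1160×725, the master spans the width; its height is 1160 / 1.850 ≈ 627.03 px.
The frame scales by 1750/1160 = 1.5086; 627.03 × 1.5086 ≈ 945.95 px.

946 px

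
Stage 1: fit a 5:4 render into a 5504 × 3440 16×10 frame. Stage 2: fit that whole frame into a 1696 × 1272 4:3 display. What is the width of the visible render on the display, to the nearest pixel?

1325 px

Inside the 5504×3440 canvas the render is height-limited at 4300.00 × 3440.00.
The 16×10 canvas is width-limited in 1696×1272, giving 1696.00 × 1060.00; scale factor 0.3081.
So the render's width is 4300.00 × 0.3081 ≈ 1325.00.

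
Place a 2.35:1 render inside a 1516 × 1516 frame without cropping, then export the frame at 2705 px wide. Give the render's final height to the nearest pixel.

1151 px

Fitted into 1516×1516, the render spans the width; its height is 1516 / 2.350 ≈ 645.11 px.
Scaling 1516 → 2705 is ×1.7843, so the height becomes 645.11 × 1.7843 ≈ 1151.06 px.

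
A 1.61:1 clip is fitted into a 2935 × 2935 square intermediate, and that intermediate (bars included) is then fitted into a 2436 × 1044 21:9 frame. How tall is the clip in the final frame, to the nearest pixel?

648 px

Inside the 2935×2935 canvas the clip is width-limited at 2935.00 × 1822.98.
Second fit — the square canvas into 2436×1044 spans the height: 1044.00 × 1044.00 (×0.3557 from 2935×2935).
So the clip's height is 1822.98 × 0.3557 ≈ 648.45.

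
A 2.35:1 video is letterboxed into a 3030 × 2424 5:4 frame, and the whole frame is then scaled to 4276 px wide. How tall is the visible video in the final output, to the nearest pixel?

Fitted into 3030×2424, the video spans the width; its height is 3030 / 2.350 ≈ 1289.36 px.
The frame scales by 4276/3030 = 1.4112; 1289.36 × 1.4112 ≈ 1819.57 px.

1820 px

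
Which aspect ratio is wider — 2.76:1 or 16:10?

2.76:1

2.76 and 16:10 = 1.6; 2.76 > 1.6.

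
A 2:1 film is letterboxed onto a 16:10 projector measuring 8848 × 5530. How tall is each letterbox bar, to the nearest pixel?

2:1 (2.000) > 16:10 (1.600), so the film fills the width.
Content height = 8848 × 1/2 ≈ 4424.00 px.
Leftover height: 5530 − 4424.00 = 1106.00 px → 553.00 each side.

553 px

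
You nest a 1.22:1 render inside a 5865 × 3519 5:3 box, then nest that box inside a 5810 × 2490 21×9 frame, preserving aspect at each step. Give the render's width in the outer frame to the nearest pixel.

Inside the 5865×3519 canvas the render is height-limited at 4293.18 × 3519.00.
The 5:3 canvas is height-limited in 5810×2490, giving 4150.00 × 2490.00; scale factor 0.7076.
So the render's width is 4293.18 × 0.7076 ≈ 3037.80.

3038 px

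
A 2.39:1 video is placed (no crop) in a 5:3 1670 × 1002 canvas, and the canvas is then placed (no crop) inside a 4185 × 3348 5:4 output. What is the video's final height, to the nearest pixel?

1751 px

First fit — 2.39:1 into 1670×1002 spans the width: 1670.00 × 698.74.
The 5:3 canvas is width-limited in 4185×3348, giving 4185.00 × 2511.00; scale factor 2.5060.
The video scales with it: height 698.74 × 2.5060 ≈ 1751.05.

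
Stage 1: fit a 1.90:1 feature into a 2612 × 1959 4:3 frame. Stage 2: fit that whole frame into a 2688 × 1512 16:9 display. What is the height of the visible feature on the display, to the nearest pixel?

Inside the 2612×1959 canvas the feature is width-limited at 2612.00 × 1374.74.
The 4:3 canvas is height-limited in 2688×1512, giving 2016.00 × 1512.00; scale factor 0.7718.
Applying the same ×0.7718: 1374.74 → 1061.05.

1061 px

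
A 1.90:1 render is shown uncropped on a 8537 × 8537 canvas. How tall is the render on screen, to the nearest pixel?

1.90:1 is wider than 1:1, so it spans the full width.
The render is 8537 / 1.900 ≈ 4493.16 px tall.

4493 px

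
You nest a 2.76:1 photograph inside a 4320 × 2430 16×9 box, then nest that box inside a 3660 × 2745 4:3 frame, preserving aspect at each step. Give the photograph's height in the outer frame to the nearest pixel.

First fit — 2.76:1 into 4320×2430 spans the width: 4320.00 × 1565.22.
The 16×9 canvas is width-limited in 3660×2745, giving 3660.00 × 2058.75; scale factor 0.8472.
So the photograph's height is 1565.22 × 0.8472 ≈ 1326.09.

1326 px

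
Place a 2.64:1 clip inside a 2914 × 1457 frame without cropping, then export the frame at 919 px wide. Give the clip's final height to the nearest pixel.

348 px

Fitted into 2914×1457, the clip spans the width; its height is 2914 / 2.640 ≈ 1103.79 px.
Resizing to 919 px wide multiplies everything by 0.3154: 1103.79 → 348.11 px.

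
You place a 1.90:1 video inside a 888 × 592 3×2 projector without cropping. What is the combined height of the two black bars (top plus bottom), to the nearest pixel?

125 px

Since 1.900 > 1.500, the video is width-limited.
That makes the image 467.37 px tall (888 / 1.900).
592 − 467.37 = 124.63 px of bars.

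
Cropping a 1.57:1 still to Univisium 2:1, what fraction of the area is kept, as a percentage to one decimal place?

78.5%

The width stays; only height is cut (since Univisium 2:1 is wider than 1.57:1).
(1.570)/(2.000) ≈ 0.785 of the area survives.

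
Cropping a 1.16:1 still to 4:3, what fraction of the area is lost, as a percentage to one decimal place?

Going from 1.16:1 to 4:3 means cutting height while keeping width.
Fraction kept = (1.160)/(1.333) ≈ 87.00%, so 13.00% is lost.

13.0%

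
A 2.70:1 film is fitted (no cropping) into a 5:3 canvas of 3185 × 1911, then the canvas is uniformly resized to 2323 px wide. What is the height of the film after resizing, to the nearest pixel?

At 3185×1911 the film is width-limited, so height = 3185 / 2.700 ≈ 1179.63 px.
Scaling 3185 → 2323 is ×0.7294, so the height becomes 1179.63 × 0.7294 ≈ 860.37 px.

860 px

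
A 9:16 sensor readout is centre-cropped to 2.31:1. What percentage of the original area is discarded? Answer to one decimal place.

The width stays; only height is cut (since 2.31:1 is wider than 9:16).
(0.562)/(2.310) ≈ 0.244 of the area survives, leaving 75.65% discarded.

75.6%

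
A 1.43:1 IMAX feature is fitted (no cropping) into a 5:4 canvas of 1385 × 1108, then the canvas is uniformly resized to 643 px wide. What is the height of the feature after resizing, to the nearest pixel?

450 px

In the 1385×1108 frame the feature fills the width: height = 1385 / 1.430 ≈ 968.53 px.
The frame scales by 643/1385 = 0.4643; 968.53 × 0.4643 ≈ 449.65 px.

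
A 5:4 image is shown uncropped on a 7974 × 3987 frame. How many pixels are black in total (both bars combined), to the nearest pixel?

11922127 pixels

5:4 (1.250) < 2:1 (2.000), so the image fills the height.
That makes the image 4983.7500 px wide (3987 × 5/4).
Leftover width: 7974 − 4983.7500 = 2990.2500 px.
Bar area = 2990.2500 × 3987 ≈ 11922127 px.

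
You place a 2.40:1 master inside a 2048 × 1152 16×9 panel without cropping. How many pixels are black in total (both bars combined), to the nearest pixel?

611669 pixels

Since 2.400 > 1.778, the master is width-limited.
That makes the image 853.3333 px tall (2048 / 2.400).
1152 − 853.3333 = 298.6667 px of bars.
Across the 2048-px span: 298.6667 × 2048 ≈ 611669 px.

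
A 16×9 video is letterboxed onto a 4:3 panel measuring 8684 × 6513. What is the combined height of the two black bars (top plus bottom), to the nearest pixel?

16×9 is wider than 4:3, so it spans the full width.
The video is 8684 × 9/16 ≈ 4884.75 px tall.
Leftover height: 6513 − 4884.75 = 1628.25 px.

1628 px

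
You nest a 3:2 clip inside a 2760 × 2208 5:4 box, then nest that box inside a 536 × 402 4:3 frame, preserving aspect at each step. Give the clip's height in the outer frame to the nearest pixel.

First fit — 3:2 into 2760×2208 spans the width: 2760.00 × 1840.00.
The 5:4 canvas is height-limited in 536×402, giving 502.50 × 402.00; scale factor 0.1821.
Applying the same ×0.1821: 1840.00 → 335.00.

335 px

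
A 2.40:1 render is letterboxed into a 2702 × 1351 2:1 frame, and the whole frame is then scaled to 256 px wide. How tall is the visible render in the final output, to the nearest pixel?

107 px

Fitted into 2702×1351, the render spans the width; its height is 2702 / 2.400 ≈ 1125.83 px.
The frame scales by 256/2702 = 0.0947; 1125.83 × 0.0947 ≈ 106.67 px.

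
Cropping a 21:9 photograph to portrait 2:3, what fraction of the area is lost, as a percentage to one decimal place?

71.4%

Going from 21:9 to portrait 2:3 means cutting width while keeping height.
(0.667)/(2.333) ≈ 0.286 of the area survives, leaving 71.43% discarded.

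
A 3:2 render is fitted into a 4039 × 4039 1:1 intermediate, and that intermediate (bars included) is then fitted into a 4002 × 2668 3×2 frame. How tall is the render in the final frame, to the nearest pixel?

1779 px

First fit — 3:2 into 4039×4039 spans the width: 4039.00 × 2692.67.
1:1 in 4002×2668: fills the height, so the intermediate becomes 2668.00 × 2668.00 — a scale of ×0.6606.
Applying the same ×0.6606: 2692.67 → 1778.67.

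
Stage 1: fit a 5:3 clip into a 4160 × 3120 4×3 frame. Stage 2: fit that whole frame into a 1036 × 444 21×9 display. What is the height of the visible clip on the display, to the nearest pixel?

355 px

5:3 in 4160×3120: fills the width, so the clip is 4160.00 × 2496.00.
4×3 in 1036×444: fills the height, so the intermediate becomes 592.00 × 444.00 — a scale of ×0.1423.
The clip scales with it: height 2496.00 × 0.1423 ≈ 355.20.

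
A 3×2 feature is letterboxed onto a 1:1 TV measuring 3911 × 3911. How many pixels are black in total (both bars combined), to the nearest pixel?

3×2 (1.500) > 1:1 (1.000), so the feature fills the width.
The feature is 3911 × 2/3 ≈ 2607.3333 px tall.
3911 − 2607.3333 = 1303.6667 px of bars.
Bar area = 1303.6667 × 3911 ≈ 5098640 px.

5098640 pixels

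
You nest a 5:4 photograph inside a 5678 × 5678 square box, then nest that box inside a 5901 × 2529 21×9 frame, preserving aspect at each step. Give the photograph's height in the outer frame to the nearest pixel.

Inside the 5678×5678 canvas the photograph is width-limited at 5678.00 × 4542.40.
The square canvas is height-limited in 5901×2529, giving 2529.00 × 2529.00; scale factor 0.4454.
Applying the same ×0.4454: 4542.40 → 2023.20.

2023 px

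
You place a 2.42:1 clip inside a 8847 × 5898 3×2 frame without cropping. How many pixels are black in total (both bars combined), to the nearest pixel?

19836875 pixels

2.42:1 (2.420) > 3×2 (1.500), so the clip fills the width.
The clip is 8847 / 2.420 ≈ 3655.7851 px tall.
Black = 5898 − 3655.7851 = 2242.2149 px.
Across the 8847-px span: 2242.2149 × 8847 ≈ 19836875 px.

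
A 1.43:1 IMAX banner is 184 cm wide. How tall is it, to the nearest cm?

At 1.43:1 IMAX, 184 / 1.430 ≈ 128.67.

129 cm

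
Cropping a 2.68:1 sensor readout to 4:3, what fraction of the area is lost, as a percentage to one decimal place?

50.2%

4:3 is narrower than 2.68:1, so the crop keeps the full height and trims the width.
Fraction kept = (1.333)/(2.680) ≈ 49.75%, so 50.25% is lost.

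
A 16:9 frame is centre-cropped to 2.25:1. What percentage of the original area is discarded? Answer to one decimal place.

21.0%

Going from 16:9 to 2.25:1 means cutting height while keeping width.
(1.778)/(2.250) ≈ 0.790 of the area survives, leaving 20.99% discarded.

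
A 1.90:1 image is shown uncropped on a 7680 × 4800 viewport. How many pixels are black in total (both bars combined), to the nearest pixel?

5820632 pixels

Since 1.900 > 1.600, the image is width-limited.
Content height = 7680 / 1.900 ≈ 4042.1053 px.
Black = 4800 − 4042.1053 = 757.8947 px.
That's 757.8947 × 7680 ≈ 5820632 black pixels.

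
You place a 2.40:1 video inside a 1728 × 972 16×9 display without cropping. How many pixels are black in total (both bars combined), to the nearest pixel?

435456 pixels

2.40:1 (2.400) > 16×9 (1.778), so the video fills the width.
That makes the image 720.0000 px tall (1728 / 2.400).
Black = 972 − 720.0000 = 252.0000 px.
That's 252.0000 × 1728 ≈ 435456 black pixels.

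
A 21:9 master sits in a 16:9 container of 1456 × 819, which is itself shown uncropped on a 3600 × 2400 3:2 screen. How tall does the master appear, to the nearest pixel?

21:9 in 1456×819: fills the width, so the master is 1456.00 × 624.00.
Second fit — the 16:9 canvas into 3600×2400 spans the width: 3600.00 × 2025.00 (×2.4725 from 1456×819).
Applying the same ×2.4725: 624.00 → 1542.86.

1543 px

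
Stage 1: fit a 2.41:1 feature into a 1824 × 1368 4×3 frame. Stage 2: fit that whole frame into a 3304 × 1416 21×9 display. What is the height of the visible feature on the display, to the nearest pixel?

2.41:1 in 1824×1368: fills the width, so the feature is 1824.00 × 756.85.
The 4×3 canvas is height-limited in 3304×1416, giving 1888.00 × 1416.00; scale factor 1.0351.
So the feature's height is 756.85 × 1.0351 ≈ 783.40.

783 px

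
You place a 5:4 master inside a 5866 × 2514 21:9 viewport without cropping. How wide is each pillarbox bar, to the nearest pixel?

1362 px

Since 1.250 < 2.333, the master is height-limited.
Content width = 2514 × 5/4 ≈ 3142.50 px.
5866 − 3142.50 = 2723.50 px of bars (1361.75 each).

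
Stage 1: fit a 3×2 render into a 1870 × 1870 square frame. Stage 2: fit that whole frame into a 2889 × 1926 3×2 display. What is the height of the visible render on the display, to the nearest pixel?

1284 px

Inside the 1870×1870 canvas the render is width-limited at 1870.00 × 1246.67.
The square canvas is height-limited in 2889×1926, giving 1926.00 × 1926.00; scale factor 1.0299.
The render scales with it: height 1246.67 × 1.0299 ≈ 1284.00.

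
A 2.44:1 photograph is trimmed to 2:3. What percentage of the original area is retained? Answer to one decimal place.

Going from 2.44:1 to 2:3 means cutting width while keeping height.
(0.667)/(2.440) ≈ 0.273 of the area survives.

27.3%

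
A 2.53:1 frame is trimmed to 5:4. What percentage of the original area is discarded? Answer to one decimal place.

50.6%

The height stays; only width is cut (since 5:4 is narrower than 2.53:1).
Fraction kept = (1.250)/(2.530) ≈ 49.41%, so 50.59% is lost.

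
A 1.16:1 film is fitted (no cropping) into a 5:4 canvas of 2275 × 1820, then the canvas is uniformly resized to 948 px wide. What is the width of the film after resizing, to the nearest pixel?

880 px

In the 2275×1820 frame the film fills the height: width = 1820 × 1.160 ≈ 2111.20 px.
The frame scales by 948/2275 = 0.4167; 2111.20 × 0.4167 ≈ 879.74 px.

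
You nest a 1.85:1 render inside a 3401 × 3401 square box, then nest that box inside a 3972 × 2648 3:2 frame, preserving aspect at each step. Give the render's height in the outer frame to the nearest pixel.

1431 px

Inside the 3401×3401 canvas the render is width-limited at 3401.00 × 1838.38.
The square canvas is height-limited in 3972×2648, giving 2648.00 × 2648.00; scale factor 0.7786.
Applying the same ×0.7786: 1838.38 → 1431.35.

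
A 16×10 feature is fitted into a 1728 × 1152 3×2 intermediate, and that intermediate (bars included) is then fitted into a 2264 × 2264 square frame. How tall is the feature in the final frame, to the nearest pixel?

1415 px

Inside the 1728×1152 canvas the feature is width-limited at 1728.00 × 1080.00.
Second fit — the 3×2 canvas into 2264×2264 spans the width: 2264.00 × 1509.33 (×1.3102 from 1728×1152).
Applying the same ×1.3102: 1080.00 → 1415.00.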